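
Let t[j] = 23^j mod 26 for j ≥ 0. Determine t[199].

23

Listing terms: t[0] = 1; t[1] = 23; t[2] = 9; t[3] = 25; t[4] = 3; t[5] = 17; t[6] = 1.
The sequence repeats with period 6.
(199 - 0) mod 6 = 1, so t[199] = t[1] = 23.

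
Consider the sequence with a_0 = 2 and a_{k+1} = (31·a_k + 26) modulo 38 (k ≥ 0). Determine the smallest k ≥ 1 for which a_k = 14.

a_0 = 2,  a_1 = 12,  a_2 = 18,  a_3 = 14,  a_4 = 4,  a_5 = 36,  a_6 = 2.
Since a_6 = a_0 = 2, the sequence is periodic with period 6.
The value 14 first appears (with k ≥ 1) at a_3.

3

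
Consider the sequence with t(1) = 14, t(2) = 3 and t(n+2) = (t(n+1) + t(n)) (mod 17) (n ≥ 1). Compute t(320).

Computing terms: t(1) = 14, t(2) = 3, t(3) = 0, t(4) = 3, t(5) = 3, t(6) = 6, t(7) = 9, t(8) = 15, t(9) = 7, t(10) = 5, t(11) = 12, t(12) = 0, t(13) = 12, t(14) = 12, t(15) = 7, t(16) = 2, t(17) = 9, t(18) = 11, t(19) = 3, t(20) = 14, t(21) = 0, t(22) = 14, t(23) = 14, t(24) = 11, t(25) = 8, t(26) = 2, t(27) = 10, t(28) = 12, t(29) = 5, t(30) = 0, t(31) = 5, t(32) = 5, t(33) = 10, t(34) = 15, t(35) = 8, t(36) = 6, t(37) = 14, t(38) = 3.
Since (t(37), t(38)) = (t(1), t(2)) = (14, 3) (two consecutive terms determine the rest), the sequence is periodic with period 36.
So t(320) = t(1 + ((320-1) mod 36)) = t(32) = 5.

5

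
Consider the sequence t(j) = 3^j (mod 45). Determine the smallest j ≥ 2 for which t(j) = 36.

4

Listing terms: t(1) = 3; t(2) = 9; t(3) = 27; t(4) = 36; t(5) = 18; t(6) = 9.
Since t(6) = t(2) = 9, the sequence is eventually periodic: after a pre-period of length 1 it cycles with period 4.
The value 36 first appears (with j ≥ 2) at t(4).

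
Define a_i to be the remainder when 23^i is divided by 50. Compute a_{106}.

We have a_1 = 23, a_2 = 29, a_3 = 17, a_4 = 41, a_5 = 43, a_6 = 39, a_7 = 47, a_8 = 31, a_9 = 13, a_{10} = 49, a_{11} = 27, a_{12} = 21, a_{13} = 33, a_{14} = 9, a_{15} = 7, a_{16} = 11, a_{17} = 3, a_{18} = 19, a_{19} = 37, a_{20} = 1, a_{21} = 23.
The sequence repeats with period 20.
So a_{106} = a_{1 + ((106-1) mod 20)} = a_6 = 39.

39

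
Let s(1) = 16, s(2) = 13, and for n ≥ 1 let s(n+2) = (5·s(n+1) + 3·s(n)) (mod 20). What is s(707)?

3

s(1) = 16,  s(2) = 13,  s(3) = 13,  s(4) = 4,  s(5) = 19,  s(6) = 7,  s(7) = 12,  s(8) = 1,  s(9) = 1,  s(10) = 8,  s(11) = 3,  s(12) = 19,  s(13) = 4,  s(14) = 17,  s(15) = 17,  s(16) = 16,  s(17) = 11,  s(18) = 3,  s(19) = 8,  s(20) = 9,  s(21) = 9,  s(22) = 12,  s(23) = 7,  s(24) = 11,  s(25) = 16,  s(26) = 13.
The sequence repeats with period 24.
So s(707) = s(1 + ((707-1) mod 24)) = s(11) = 3.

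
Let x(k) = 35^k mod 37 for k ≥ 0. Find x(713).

13

We have x(0) = 1,  x(1) = 35,  x(2) = 4,  x(3) = 29,  x(4) = 16,  x(5) = 5,  x(6) = 27,  x(7) = 20,  x(8) = 34,  x(9) = 6,  x(10) = 25,  x(11) = 24,  x(12) = 26,  x(13) = 22,  x(14) = 30,  x(15) = 14,  x(16) = 9,  x(17) = 19,  x(18) = 36,  x(19) = 2,  x(20) = 33,  x(21) = 8,  x(22) = 21,  x(23) = 32,  x(24) = 10,  x(25) = 17,  x(26) = 3,  x(27) = 31,  x(28) = 12,  x(29) = 13,  x(30) = 11,  x(31) = 15,  x(32) = 7,  x(33) = 23,  x(34) = 28,  x(35) = 18,  x(36) = 1.
The sequence repeats with period 36.
So x(713) = x(0 + ((713-0) mod 36)) = x(29) = 13.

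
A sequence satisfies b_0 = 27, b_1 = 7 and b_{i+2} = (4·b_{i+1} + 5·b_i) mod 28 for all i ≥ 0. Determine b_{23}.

19

Listing terms: b_0 = 27; b_1 = 7; b_2 = 23; b_3 = 15; b_4 = 7; b_5 = 19; b_6 = 27; b_7 = 7.
The sequence repeats with period 6.
So b_{23} = b_{0 + ((23-0) mod 6)} = b_5 = 19.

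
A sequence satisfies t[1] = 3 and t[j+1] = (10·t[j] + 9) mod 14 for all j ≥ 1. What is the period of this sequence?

6

Listing terms: t[1] = 3,  t[2] = 11,  t[3] = 7,  t[4] = 9,  t[5] = 1,  t[6] = 5,  t[7] = 3.
The sequence repeats with period 6.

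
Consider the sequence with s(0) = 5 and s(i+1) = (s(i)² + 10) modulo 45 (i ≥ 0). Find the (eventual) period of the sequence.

s(0) = 5,  s(1) = 35,  s(2) = 20,  s(3) = 5.
The sequence repeats with period 3.

3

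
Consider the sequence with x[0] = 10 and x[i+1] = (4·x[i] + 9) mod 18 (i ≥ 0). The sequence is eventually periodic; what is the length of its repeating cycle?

We have x[0] = 10, x[1] = 13, x[2] = 7, x[3] = 1, x[4] = 13.
Since x[4] = x[1] = 13, the sequence is eventually periodic: after a pre-period of length 1 it cycles with period 3.

3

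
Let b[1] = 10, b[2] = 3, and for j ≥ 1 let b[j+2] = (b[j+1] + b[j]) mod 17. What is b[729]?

6

Computing terms: b[1] = 10, b[2] = 3, b[3] = 13, b[4] = 16, b[5] = 12, b[6] = 11, b[7] = 6, b[8] = 0, b[9] = 6, b[10] = 6, b[11] = 12, b[12] = 1, b[13] = 13, b[14] = 14, b[15] = 10, b[16] = 7, b[17] = 0, b[18] = 7, b[19] = 7, b[20] = 14, b[21] = 4, b[22] = 1, b[23] = 5, b[24] = 6, b[25] = 11, b[26] = 0, b[27] = 11, b[28] = 11, b[29] = 5, b[30] = 16, b[31] = 4, b[32] = 3, b[33] = 7, b[34] = 10, b[35] = 0, b[36] = 10, b[37] = 10, b[38] = 3.
Since (b[37], b[38]) = (b[1], b[2]) = (10, 3) (two consecutive terms determine the rest), the sequence is periodic with period 36.
So b[729] = b[1 + ((729-1) mod 36)] = b[9] = 6.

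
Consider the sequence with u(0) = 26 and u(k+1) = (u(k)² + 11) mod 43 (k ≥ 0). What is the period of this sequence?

Listing terms: u(0) = 26, u(1) = 42, u(2) = 12, u(3) = 26.
Since u(3) = u(0) = 26, the sequence is periodic with period 3.

3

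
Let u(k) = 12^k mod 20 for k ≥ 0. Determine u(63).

8

Computing terms: u(0) = 1; u(1) = 12; u(2) = 4; u(3) = 8; u(4) = 16; u(5) = 12.
Since u(5) = u(1) = 12, the sequence is eventually periodic: after a pre-period of length 1 it cycles with period 4.
For k ≥ 1, u(k) depends only on (k - 1) mod 4. (63 - 1) mod 4 = 2, so u(63) = u(3) = 8.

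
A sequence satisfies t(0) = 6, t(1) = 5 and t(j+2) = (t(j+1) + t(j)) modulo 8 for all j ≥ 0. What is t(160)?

3

Computing terms: t(0) = 6; t(1) = 5; t(2) = 3; t(3) = 0; t(4) = 3; t(5) = 3; t(6) = 6; t(7) = 1; t(8) = 7; t(9) = 0; t(10) = 7; t(11) = 7; t(12) = 6; t(13) = 5.
The sequence repeats with period 12.
So t(160) = t(0 + ((160-0) mod 12)) = t(4) = 3.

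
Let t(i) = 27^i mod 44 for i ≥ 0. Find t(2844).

t(0) = 1; t(1) = 27; t(2) = 25; t(3) = 15; t(4) = 9; t(5) = 23; t(6) = 5; t(7) = 3; t(8) = 37; t(9) = 31; t(10) = 1.
Since t(10) = t(0) = 1, the sequence is periodic with period 10.
So t(2844) = t(0 + ((2844-0) mod 10)) = t(4) = 9.

9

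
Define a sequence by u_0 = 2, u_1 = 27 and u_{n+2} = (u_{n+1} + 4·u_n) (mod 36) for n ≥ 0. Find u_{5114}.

35

Listing terms: u_0 = 2,  u_1 = 27,  u_2 = 35,  u_3 = 35,  u_4 = 31,  u_5 = 27,  u_6 = 7,  u_7 = 7,  u_8 = 35,  u_9 = 27,  u_{10} = 23,  u_{11} = 23,  u_{12} = 7,  u_{13} = 27,  u_{14} = 19,  u_{15} = 19,  u_{16} = 23,  u_{17} = 27,  u_{18} = 11,  u_{19} = 11,  u_{20} = 19,  u_{21} = 27,  u_{22} = 31,  u_{23} = 31,  u_{24} = 11,  u_{25} = 27,  u_{26} = 35.
Since (u_{25}, u_{26}) = (u_1, u_2) = (27, 35) (two consecutive terms determine the rest), the sequence is eventually periodic: after a pre-period of length 1 it cycles with period 24.
For n ≥ 1, u_n depends only on (n - 1) mod 24. (5114 - 1) mod 24 = 1, so u_{5114} = u_2 = 35.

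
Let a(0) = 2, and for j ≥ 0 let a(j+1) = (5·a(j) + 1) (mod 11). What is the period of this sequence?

Computing terms: a(0) = 2,  a(1) = 0,  a(2) = 1,  a(3) = 6,  a(4) = 9,  a(5) = 2.
The sequence repeats with period 5.

5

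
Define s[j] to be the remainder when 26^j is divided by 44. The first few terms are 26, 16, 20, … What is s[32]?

16

Listing terms: s[1] = 26; s[2] = 16; s[3] = 20; s[4] = 36; s[5] = 12; s[6] = 4; s[7] = 16.
Since s[7] = s[2] = 16, the sequence is eventually periodic: after a pre-period of length 1 it cycles with period 5.
For j ≥ 2, s[j] depends only on (j - 2) mod 5. (32 - 2) mod 5 = 0, so s[32] = s[2] = 16.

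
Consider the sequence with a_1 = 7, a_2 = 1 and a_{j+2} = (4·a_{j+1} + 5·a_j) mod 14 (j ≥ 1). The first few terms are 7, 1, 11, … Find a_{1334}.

1

We have a_1 = 7,  a_2 = 1,  a_3 = 11,  a_4 = 7,  a_5 = 13,  a_6 = 3,  a_7 = 7,  a_8 = 1.
The sequence repeats with period 6.
(1334 - 1) mod 6 = 1, so a_{1334} = a_2 = 1.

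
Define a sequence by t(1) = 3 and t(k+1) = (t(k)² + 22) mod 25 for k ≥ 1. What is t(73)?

Listing terms: t(1) = 3,  t(2) = 6,  t(3) = 8,  t(4) = 11,  t(5) = 18,  t(6) = 21,  t(7) = 13,  t(8) = 16,  t(9) = 3.
Since t(9) = t(1) = 3, the sequence is periodic with period 8.
So t(73) = t(1 + ((73-1) mod 8)) = t(1) = 3.

3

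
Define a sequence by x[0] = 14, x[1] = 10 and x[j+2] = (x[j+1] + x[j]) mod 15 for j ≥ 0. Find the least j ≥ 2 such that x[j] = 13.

4

We have x[0] = 14, x[1] = 10, x[2] = 9, x[3] = 4, x[4] = 13, x[5] = 2, x[6] = 0, x[7] = 2, x[8] = 2, x[9] = 4, x[10] = 6, x[11] = 10, x[12] = 1, x[13] = 11, x[14] = 12, x[15] = 8, x[16] = 5, x[17] = 13, x[18] = 3, x[19] = 1, x[20] = 4, x[21] = 5, x[22] = 9, x[23] = 14, x[24] = 8, x[25] = 7, x[26] = 0, x[27] = 7, x[28] = 7, x[29] = 14, x[30] = 6, x[31] = 5, x[32] = 11, x[33] = 1, x[34] = 12, x[35] = 13, x[36] = 10, x[37] = 8, x[38] = 3, x[39] = 11, x[40] = 14, x[41] = 10.
The sequence repeats with period 40.
The value 13 first appears (with j ≥ 2) at x[4].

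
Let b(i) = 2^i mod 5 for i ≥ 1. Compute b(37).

Computing terms: b(1) = 2, b(2) = 4, b(3) = 3, b(4) = 1, b(5) = 2.
Since b(5) = b(1) = 2, the sequence is periodic with period 4.
(37 - 1) mod 4 = 0, so b(37) = b(1) = 2.

2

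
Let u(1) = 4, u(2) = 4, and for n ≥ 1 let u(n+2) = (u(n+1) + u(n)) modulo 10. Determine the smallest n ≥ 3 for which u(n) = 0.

Listing terms: u(1) = 4, u(2) = 4, u(3) = 8, u(4) = 2, u(5) = 0, u(6) = 2, u(7) = 2, u(8) = 4, u(9) = 6, u(10) = 0, u(11) = 6, u(12) = 6, u(13) = 2, u(14) = 8, u(15) = 0, u(16) = 8, u(17) = 8, u(18) = 6, u(19) = 4, u(20) = 0, u(21) = 4, u(22) = 4.
Since (u(21), u(22)) = (u(1), u(2)) = (4, 4) (two consecutive terms determine the rest), the sequence is periodic with period 20.
The value 0 first appears (with n ≥ 3) at u(5).

5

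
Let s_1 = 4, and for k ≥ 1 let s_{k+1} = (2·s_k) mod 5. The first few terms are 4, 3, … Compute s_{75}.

1

s_1 = 4, s_2 = 3, s_3 = 1, s_4 = 2, s_5 = 4.
Since s_5 = s_1 = 4, the sequence is periodic with period 4.
So s_{75} = s_{1 + ((75-1) mod 4)} = s_3 = 1.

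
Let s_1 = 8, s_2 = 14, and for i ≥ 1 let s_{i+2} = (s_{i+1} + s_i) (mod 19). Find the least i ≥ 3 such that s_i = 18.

6

Computing terms: s_1 = 8, s_2 = 14, s_3 = 3, s_4 = 17, s_5 = 1, s_6 = 18, s_7 = 0, s_8 = 18, s_9 = 18, s_{10} = 17, s_{11} = 16, s_{12} = 14, s_{13} = 11, s_{14} = 6, s_{15} = 17, s_{16} = 4, s_{17} = 2, s_{18} = 6, s_{19} = 8, s_{20} = 14.
The sequence repeats with period 18.
The value 18 first appears (with i ≥ 3) at s_6.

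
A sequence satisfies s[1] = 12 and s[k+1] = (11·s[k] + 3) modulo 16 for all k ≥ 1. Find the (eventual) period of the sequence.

8

Listing terms: s[1] = 12, s[2] = 7, s[3] = 0, s[4] = 3, s[5] = 4, s[6] = 15, s[7] = 8, s[8] = 11, s[9] = 12.
The sequence repeats with period 8.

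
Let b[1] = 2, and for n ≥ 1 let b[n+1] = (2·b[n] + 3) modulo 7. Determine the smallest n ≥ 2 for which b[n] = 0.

b[1] = 2,  b[2] = 0,  b[3] = 3,  b[4] = 2.
The sequence repeats with period 3.
The value 0 first appears (with n ≥ 2) at b[2].

2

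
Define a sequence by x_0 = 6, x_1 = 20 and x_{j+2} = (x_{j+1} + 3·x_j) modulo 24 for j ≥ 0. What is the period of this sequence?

Computing terms: x_0 = 6, x_1 = 20, x_2 = 14, x_3 = 2, x_4 = 20, x_5 = 2, x_6 = 14, x_7 = 20, x_8 = 14.
Since (x_7, x_8) = (x_1, x_2) = (20, 14) (two consecutive terms determine the rest), the sequence is eventually periodic: after a pre-period of length 1 it cycles with period 6.

6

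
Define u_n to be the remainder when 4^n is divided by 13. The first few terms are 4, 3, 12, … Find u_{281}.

u_1 = 4,  u_2 = 3,  u_3 = 12,  u_4 = 9,  u_5 = 10,  u_6 = 1,  u_7 = 4.
The sequence repeats with period 6.
So u_{281} = u_{1 + ((281-1) mod 6)} = u_5 = 10.

10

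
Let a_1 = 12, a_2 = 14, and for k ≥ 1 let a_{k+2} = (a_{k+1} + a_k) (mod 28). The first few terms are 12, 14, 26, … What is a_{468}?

26

a_1 = 12; a_2 = 14; a_3 = 26; a_4 = 12; a_5 = 10; a_6 = 22; a_7 = 4; a_8 = 26; a_9 = 2; a_{10} = 0; a_{11} = 2; a_{12} = 2; a_{13} = 4; a_{14} = 6; a_{15} = 10; a_{16} = 16; a_{17} = 26; a_{18} = 14; a_{19} = 12; a_{20} = 26; a_{21} = 10; a_{22} = 8; a_{23} = 18; a_{24} = 26; a_{25} = 16; a_{26} = 14; a_{27} = 2; a_{28} = 16; a_{29} = 18; a_{30} = 6; a_{31} = 24; a_{32} = 2; a_{33} = 26; a_{34} = 0; a_{35} = 26; a_{36} = 26; a_{37} = 24; a_{38} = 22; a_{39} = 18; a_{40} = 12; a_{41} = 2; a_{42} = 14; a_{43} = 16; a_{44} = 2; a_{45} = 18; a_{46} = 20; a_{47} = 10; a_{48} = 2; a_{49} = 12; a_{50} = 14.
Since (a_{49}, a_{50}) = (a_1, a_2) = (12, 14) (two consecutive terms determine the rest), the sequence is periodic with period 48.
So a_{468} = a_{1 + ((468-1) mod 48)} = a_{36} = 26.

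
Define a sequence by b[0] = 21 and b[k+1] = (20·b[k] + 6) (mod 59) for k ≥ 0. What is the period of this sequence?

29

We have b[0] = 21, b[1] = 13, b[2] = 30, b[3] = 16, b[4] = 31, b[5] = 36, b[6] = 18, b[7] = 12, b[8] = 10, b[9] = 29, b[10] = 55, b[11] = 44, b[12] = 1, b[13] = 26, b[14] = 54, b[15] = 24, b[16] = 14, b[17] = 50, b[18] = 3, b[19] = 7, b[20] = 28, b[21] = 35, b[22] = 57, b[23] = 25, b[24] = 34, b[25] = 37, b[26] = 38, b[27] = 58, b[28] = 45, b[29] = 21.
Since b[29] = b[0] = 21, the sequence is periodic with period 29.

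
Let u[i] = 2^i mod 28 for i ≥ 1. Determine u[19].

Computing terms: u[1] = 2,  u[2] = 4,  u[3] = 8,  u[4] = 16,  u[5] = 4.
Since u[5] = u[2] = 4, the sequence is eventually periodic: after a pre-period of length 1 it cycles with period 3.
For i ≥ 2, u[i] depends only on (i - 2) mod 3. (19 - 2) mod 3 = 2, so u[19] = u[4] = 16.

16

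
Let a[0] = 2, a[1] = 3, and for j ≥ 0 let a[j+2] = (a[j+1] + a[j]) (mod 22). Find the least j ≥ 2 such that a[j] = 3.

11

We have a[0] = 2,  a[1] = 3,  a[2] = 5,  a[3] = 8,  a[4] = 13,  a[5] = 21,  a[6] = 12,  a[7] = 11,  a[8] = 1,  a[9] = 12,  a[10] = 13,  a[11] = 3,  a[12] = 16,  a[13] = 19,  a[14] = 13,  a[15] = 10,  a[16] = 1,  a[17] = 11,  a[18] = 12,  a[19] = 1,  a[20] = 13,  a[21] = 14,  a[22] = 5,  a[23] = 19,  a[24] = 2,  a[25] = 21,  a[26] = 1,  a[27] = 0,  a[28] = 1,  a[29] = 1,  a[30] = 2,  a[31] = 3.
The sequence repeats with period 30.
The value 3 first appears (with j ≥ 2) at a[11].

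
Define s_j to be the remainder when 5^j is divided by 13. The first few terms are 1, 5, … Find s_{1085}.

5

Computing terms: s_0 = 1,  s_1 = 5,  s_2 = 12,  s_3 = 8,  s_4 = 1.
Since s_4 = s_0 = 1, the sequence is periodic with period 4.
So s_{1085} = s_{0 + ((1085-0) mod 4)} = s_1 = 5.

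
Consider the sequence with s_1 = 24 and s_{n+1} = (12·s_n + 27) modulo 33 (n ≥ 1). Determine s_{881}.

We have s_1 = 24; s_2 = 18; s_3 = 12; s_4 = 6; s_5 = 0; s_6 = 27; s_7 = 21; s_8 = 15; s_9 = 9; s_{10} = 3; s_{11} = 30; s_{12} = 24.
The sequence repeats with period 11.
So s_{881} = s_{1 + ((881-1) mod 11)} = s_1 = 24.

24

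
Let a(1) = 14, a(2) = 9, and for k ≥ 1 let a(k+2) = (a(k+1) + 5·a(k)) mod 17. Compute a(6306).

Computing terms: a(1) = 14; a(2) = 9; a(3) = 11; a(4) = 5; a(5) = 9; a(6) = 0; a(7) = 11; a(8) = 11; a(9) = 15; a(10) = 2; a(11) = 9; a(12) = 2; a(13) = 13; a(14) = 6; a(15) = 3; a(16) = 16; a(17) = 14; a(18) = 9.
The sequence repeats with period 16.
So a(6306) = a(1 + ((6306-1) mod 16)) = a(2) = 9.

9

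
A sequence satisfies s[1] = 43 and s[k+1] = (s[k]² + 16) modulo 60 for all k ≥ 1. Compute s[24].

We have s[1] = 43, s[2] = 5, s[3] = 41, s[4] = 17, s[5] = 5.
Since s[5] = s[2] = 5, the sequence is eventually periodic: after a pre-period of length 1 it cycles with period 3.
For k ≥ 2, s[k] depends only on (k - 2) mod 3. (24 - 2) mod 3 = 1, so s[24] = s[3] = 41.

41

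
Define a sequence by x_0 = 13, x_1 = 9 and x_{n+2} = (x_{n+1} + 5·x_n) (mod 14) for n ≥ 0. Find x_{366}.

Computing terms: x_0 = 13,  x_1 = 9,  x_2 = 4,  x_3 = 7,  x_4 = 13,  x_5 = 6,  x_6 = 1,  x_7 = 3,  x_8 = 8,  x_9 = 9,  x_{10} = 7,  x_{11} = 10,  x_{12} = 3,  x_{13} = 11,  x_{14} = 12,  x_{15} = 11,  x_{16} = 1,  x_{17} = 0,  x_{18} = 5,  x_{19} = 5,  x_{20} = 2,  x_{21} = 13,  x_{22} = 9.
Since (x_{21}, x_{22}) = (x_0, x_1) = (13, 9) (two consecutive terms determine the rest), the sequence is periodic with period 21.
So x_{366} = x_{0 + ((366-0) mod 21)} = x_9 = 9.

9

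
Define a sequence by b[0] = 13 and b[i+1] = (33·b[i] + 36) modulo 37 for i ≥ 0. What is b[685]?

21

Computing terms: b[0] = 13; b[1] = 21; b[2] = 26; b[3] = 6; b[4] = 12; b[5] = 25; b[6] = 10; b[7] = 33; b[8] = 15; b[9] = 13.
Since b[9] = b[0] = 13, the sequence is periodic with period 9.
(685 - 0) mod 9 = 1, so b[685] = b[1] = 21.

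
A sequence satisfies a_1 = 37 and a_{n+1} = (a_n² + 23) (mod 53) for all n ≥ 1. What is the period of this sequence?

Computing terms: a_1 = 37, a_2 = 14, a_3 = 7, a_4 = 19, a_5 = 13, a_6 = 33, a_7 = 52, a_8 = 24, a_9 = 16, a_{10} = 14.
Since a_{10} = a_2 = 14, the sequence is eventually periodic: after a pre-period of length 1 it cycles with period 8.

8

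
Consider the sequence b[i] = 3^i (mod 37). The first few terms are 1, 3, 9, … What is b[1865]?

Computing terms: b[0] = 1; b[1] = 3; b[2] = 9; b[3] = 27; b[4] = 7; b[5] = 21; b[6] = 26; b[7] = 4; b[8] = 12; b[9] = 36; b[10] = 34; b[11] = 28; b[12] = 10; b[13] = 30; b[14] = 16; b[15] = 11; b[16] = 33; b[17] = 25; b[18] = 1.
Since b[18] = b[0] = 1, the sequence is periodic with period 18.
So b[1865] = b[0 + ((1865-0) mod 18)] = b[11] = 28.

28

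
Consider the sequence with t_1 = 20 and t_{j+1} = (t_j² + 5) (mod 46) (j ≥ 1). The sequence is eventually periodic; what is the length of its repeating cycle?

4

Listing terms: t_1 = 20, t_2 = 37, t_3 = 40, t_4 = 41, t_5 = 30, t_6 = 31, t_7 = 0, t_8 = 5, t_9 = 30.
Since t_9 = t_5 = 30, the sequence is eventually periodic: after a pre-period of length 4 it cycles with period 4.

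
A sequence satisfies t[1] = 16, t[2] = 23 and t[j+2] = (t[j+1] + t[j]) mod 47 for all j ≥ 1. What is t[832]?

7

t[1] = 16,  t[2] = 23,  t[3] = 39,  t[4] = 15,  t[5] = 7,  t[6] = 22,  t[7] = 29,  t[8] = 4,  t[9] = 33,  t[10] = 37,  t[11] = 23,  t[12] = 13,  t[13] = 36,  t[14] = 2,  t[15] = 38,  t[16] = 40,  t[17] = 31,  t[18] = 24,  t[19] = 8,  t[20] = 32,  t[21] = 40,  t[22] = 25,  t[23] = 18,  t[24] = 43,  t[25] = 14,  t[26] = 10,  t[27] = 24,  t[28] = 34,  t[29] = 11,  t[30] = 45,  t[31] = 9,  t[32] = 7,  t[33] = 16,  t[34] = 23.
Since (t[33], t[34]) = (t[1], t[2]) = (16, 23) (two consecutive terms determine the rest), the sequence is periodic with period 32.
(832 - 1) mod 32 = 31, so t[832] = t[32] = 7.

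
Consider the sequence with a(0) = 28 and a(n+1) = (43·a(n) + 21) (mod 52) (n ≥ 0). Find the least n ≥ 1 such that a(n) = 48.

4

We have a(0) = 28; a(1) = 29; a(2) = 20; a(3) = 49; a(4) = 48; a(5) = 5; a(6) = 28.
Since a(6) = a(0) = 28, the sequence is periodic with period 6.
The value 48 first appears (with n ≥ 1) at a(4).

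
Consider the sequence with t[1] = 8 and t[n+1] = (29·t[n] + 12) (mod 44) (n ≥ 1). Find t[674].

Listing terms: t[1] = 8, t[2] = 24, t[3] = 4, t[4] = 40, t[5] = 28, t[6] = 32, t[7] = 16, t[8] = 36, t[9] = 0, t[10] = 12, t[11] = 8.
The sequence repeats with period 10.
So t[674] = t[1 + ((674-1) mod 10)] = t[4] = 40.

40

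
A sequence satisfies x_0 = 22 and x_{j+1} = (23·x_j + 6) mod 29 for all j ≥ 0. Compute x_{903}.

Computing terms: x_0 = 22; x_1 = 19; x_2 = 8; x_3 = 16; x_4 = 26; x_5 = 24; x_6 = 7; x_7 = 22.
The sequence repeats with period 7.
(903 - 0) mod 7 = 0, so x_{903} = x_0 = 22.

22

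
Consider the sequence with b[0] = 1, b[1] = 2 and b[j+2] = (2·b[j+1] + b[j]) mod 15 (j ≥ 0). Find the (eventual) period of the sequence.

Listing terms: b[0] = 1; b[1] = 2; b[2] = 5; b[3] = 12; b[4] = 14; b[5] = 10; b[6] = 4; b[7] = 3; b[8] = 10; b[9] = 8; b[10] = 11; b[11] = 0; b[12] = 11; b[13] = 7; b[14] = 10; b[15] = 12; b[16] = 4; b[17] = 5; b[18] = 14; b[19] = 3; b[20] = 5; b[21] = 13; b[22] = 1; b[23] = 0; b[24] = 1; b[25] = 2.
Since (b[24], b[25]) = (b[0], b[1]) = (1, 2) (two consecutive terms determine the rest), the sequence is periodic with period 24.

24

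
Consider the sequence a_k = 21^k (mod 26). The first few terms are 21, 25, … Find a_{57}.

Listing terms: a_1 = 21, a_2 = 25, a_3 = 5, a_4 = 1, a_5 = 21.
Since a_5 = a_1 = 21, the sequence is periodic with period 4.
So a_{57} = a_{1 + ((57-1) mod 4)} = a_1 = 21.

21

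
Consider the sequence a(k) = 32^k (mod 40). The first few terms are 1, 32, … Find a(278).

Listing terms: a(0) = 1, a(1) = 32, a(2) = 24, a(3) = 8, a(4) = 16, a(5) = 32.
Since a(5) = a(1) = 32, the sequence is eventually periodic: after a pre-period of length 1 it cycles with period 4.
For k ≥ 1, a(k) depends only on (k - 1) mod 4. (278 - 1) mod 4 = 1, so a(278) = a(2) = 24.

24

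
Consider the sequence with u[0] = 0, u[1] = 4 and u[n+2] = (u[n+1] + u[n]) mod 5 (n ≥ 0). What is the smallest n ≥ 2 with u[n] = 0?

Computing terms: u[0] = 0, u[1] = 4, u[2] = 4, u[3] = 3, u[4] = 2, u[5] = 0, u[6] = 2, u[7] = 2, u[8] = 4, u[9] = 1, u[10] = 0, u[11] = 1, u[12] = 1, u[13] = 2, u[14] = 3, u[15] = 0, u[16] = 3, u[17] = 3, u[18] = 1, u[19] = 4, u[20] = 0, u[21] = 4.
Since (u[20], u[21]) = (u[0], u[1]) = (0, 4) (two consecutive terms determine the rest), the sequence is periodic with period 20.
The value 0 first appears (with n ≥ 2) at u[5].

5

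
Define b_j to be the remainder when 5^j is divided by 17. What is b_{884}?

Listing terms: b_0 = 1; b_1 = 5; b_2 = 8; b_3 = 6; b_4 = 13; b_5 = 14; b_6 = 2; b_7 = 10; b_8 = 16; b_9 = 12; b_{10} = 9; b_{11} = 11; b_{12} = 4; b_{13} = 3; b_{14} = 15; b_{15} = 7; b_{16} = 1.
The sequence repeats with period 16.
(884 - 0) mod 16 = 4, so b_{884} = b_4 = 13.

13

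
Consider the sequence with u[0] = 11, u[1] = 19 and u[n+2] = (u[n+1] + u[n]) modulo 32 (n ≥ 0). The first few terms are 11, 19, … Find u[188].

We have u[0] = 11,  u[1] = 19,  u[2] = 30,  u[3] = 17,  u[4] = 15,  u[5] = 0,  u[6] = 15,  u[7] = 15,  u[8] = 30,  u[9] = 13,  u[10] = 11,  u[11] = 24,  u[12] = 3,  u[13] = 27,  u[14] = 30,  u[15] = 25,  u[16] = 23,  u[17] = 16,  u[18] = 7,  u[19] = 23,  u[20] = 30,  u[21] = 21,  u[22] = 19,  u[23] = 8,  u[24] = 27,  u[25] = 3,  u[26] = 30,  u[27] = 1,  u[28] = 31,  u[29] = 0,  u[30] = 31,  u[31] = 31,  u[32] = 30,  u[33] = 29,  u[34] = 27,  u[35] = 24,  u[36] = 19,  u[37] = 11,  u[38] = 30,  u[39] = 9,  u[40] = 7,  u[41] = 16,  u[42] = 23,  u[43] = 7,  u[44] = 30,  u[45] = 5,  u[46] = 3,  u[47] = 8,  u[48] = 11,  u[49] = 19.
Since (u[48], u[49]) = (u[0], u[1]) = (11, 19) (two consecutive terms determine the rest), the sequence is periodic with period 48.
(188 - 0) mod 48 = 44, so u[188] = u[44] = 30.

30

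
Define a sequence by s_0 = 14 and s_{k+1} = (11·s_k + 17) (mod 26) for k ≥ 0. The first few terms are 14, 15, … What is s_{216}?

14

We have s_0 = 14; s_1 = 15; s_2 = 0; s_3 = 17; s_4 = 22; s_5 = 25; s_6 = 6; s_7 = 5; s_8 = 20; s_9 = 3; s_{10} = 24; s_{11} = 21; s_{12} = 14.
Since s_{12} = s_0 = 14, the sequence is periodic with period 12.
So s_{216} = s_{0 + ((216-0) mod 12)} = s_0 = 14.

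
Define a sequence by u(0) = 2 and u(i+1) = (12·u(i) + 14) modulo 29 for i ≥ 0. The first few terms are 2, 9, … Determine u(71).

28

We have u(0) = 2, u(1) = 9, u(2) = 6, u(3) = 28, u(4) = 2.
The sequence repeats with period 4.
(71 - 0) mod 4 = 3, so u(71) = u(3) = 28.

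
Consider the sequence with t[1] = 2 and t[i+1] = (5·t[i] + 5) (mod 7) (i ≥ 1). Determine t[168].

5

t[1] = 2; t[2] = 1; t[3] = 3; t[4] = 6; t[5] = 0; t[6] = 5; t[7] = 2.
Since t[7] = t[1] = 2, the sequence is periodic with period 6.
So t[168] = t[1 + ((168-1) mod 6)] = t[6] = 5.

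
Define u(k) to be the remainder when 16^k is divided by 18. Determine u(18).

We have u(0) = 1; u(1) = 16; u(2) = 4; u(3) = 10; u(4) = 16.
Since u(4) = u(1) = 16, the sequence is eventually periodic: after a pre-period of length 1 it cycles with period 3.
For k ≥ 1, u(k) depends only on (k - 1) mod 3. (18 - 1) mod 3 = 2, so u(18) = u(3) = 10.

10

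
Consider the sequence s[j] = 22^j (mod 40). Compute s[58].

Computing terms: s[0] = 1, s[1] = 22, s[2] = 4, s[3] = 8, s[4] = 16, s[5] = 32, s[6] = 24, s[7] = 8.
Since s[7] = s[3] = 8, the sequence is eventually periodic: after a pre-period of length 3 it cycles with period 4.
For j ≥ 3, s[j] depends only on (j - 3) mod 4. (58 - 3) mod 4 = 3, so s[58] = s[6] = 24.

24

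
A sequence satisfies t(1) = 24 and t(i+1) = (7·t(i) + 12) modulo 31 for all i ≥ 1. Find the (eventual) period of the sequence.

t(1) = 24, t(2) = 25, t(3) = 1, t(4) = 19, t(5) = 21, t(6) = 4, t(7) = 9, t(8) = 13, t(9) = 10, t(10) = 20, t(11) = 28, t(12) = 22, t(13) = 11, t(14) = 27, t(15) = 15, t(16) = 24.
Since t(16) = t(1) = 24, the sequence is periodic with period 15.

15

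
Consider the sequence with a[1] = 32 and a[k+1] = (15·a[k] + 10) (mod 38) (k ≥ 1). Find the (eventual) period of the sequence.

Computing terms: a[1] = 32, a[2] = 34, a[3] = 26, a[4] = 20, a[5] = 6, a[6] = 24, a[7] = 28, a[8] = 12, a[9] = 0, a[10] = 10, a[11] = 8, a[12] = 16, a[13] = 22, a[14] = 36, a[15] = 18, a[16] = 14, a[17] = 30, a[18] = 4, a[19] = 32.
The sequence repeats with period 18.

18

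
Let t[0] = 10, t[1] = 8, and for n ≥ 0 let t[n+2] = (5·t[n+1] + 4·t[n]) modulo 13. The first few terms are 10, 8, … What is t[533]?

We have t[0] = 10, t[1] = 8, t[2] = 2, t[3] = 3, t[4] = 10, t[5] = 10, t[6] = 12, t[7] = 9, t[8] = 2, t[9] = 7, t[10] = 4, t[11] = 9, t[12] = 9, t[13] = 3, t[14] = 12, t[15] = 7, t[16] = 5, t[17] = 1, t[18] = 12, t[19] = 12, t[20] = 4, t[21] = 3, t[22] = 5, t[23] = 11, t[24] = 10, t[25] = 3, t[26] = 3, t[27] = 1, t[28] = 4, t[29] = 11, t[30] = 6, t[31] = 9, t[32] = 4, t[33] = 4, t[34] = 10, t[35] = 1, t[36] = 6, t[37] = 8, t[38] = 12, t[39] = 1, t[40] = 1, t[41] = 9, t[42] = 10, t[43] = 8.
The sequence repeats with period 42.
(533 - 0) mod 42 = 29, so t[533] = t[29] = 11.

11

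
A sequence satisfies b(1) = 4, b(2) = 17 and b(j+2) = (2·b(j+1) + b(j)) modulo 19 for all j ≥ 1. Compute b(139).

b(1) = 4,  b(2) = 17,  b(3) = 0,  b(4) = 17,  b(5) = 15,  b(6) = 9,  b(7) = 14,  b(8) = 18,  b(9) = 12,  b(10) = 4,  b(11) = 1,  b(12) = 6,  b(13) = 13,  b(14) = 13,  b(15) = 1,  b(16) = 15,  b(17) = 12,  b(18) = 1,  b(19) = 14,  b(20) = 10,  b(21) = 15,  b(22) = 2,  b(23) = 0,  b(24) = 2,  b(25) = 4,  b(26) = 10,  b(27) = 5,  b(28) = 1,  b(29) = 7,  b(30) = 15,  b(31) = 18,  b(32) = 13,  b(33) = 6,  b(34) = 6,  b(35) = 18,  b(36) = 4,  b(37) = 7,  b(38) = 18,  b(39) = 5,  b(40) = 9,  b(41) = 4,  b(42) = 17.
Since (b(41), b(42)) = (b(1), b(2)) = (4, 17) (two consecutive terms determine the rest), the sequence is periodic with period 40.
(139 - 1) mod 40 = 18, so b(139) = b(19) = 14.

14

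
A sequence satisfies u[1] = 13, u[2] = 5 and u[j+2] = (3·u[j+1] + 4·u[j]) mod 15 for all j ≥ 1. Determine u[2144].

11

We have u[1] = 13; u[2] = 5; u[3] = 7; u[4] = 11; u[5] = 1; u[6] = 2; u[7] = 10; u[8] = 8; u[9] = 4; u[10] = 14; u[11] = 13; u[12] = 5.
The sequence repeats with period 10.
(2144 - 1) mod 10 = 3, so u[2144] = u[4] = 11.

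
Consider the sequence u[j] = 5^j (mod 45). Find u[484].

Computing terms: u[1] = 5, u[2] = 25, u[3] = 35, u[4] = 40, u[5] = 20, u[6] = 10, u[7] = 5.
Since u[7] = u[1] = 5, the sequence is periodic with period 6.
(484 - 1) mod 6 = 3, so u[484] = u[4] = 40.

40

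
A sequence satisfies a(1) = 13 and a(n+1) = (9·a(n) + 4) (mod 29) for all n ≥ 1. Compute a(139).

We have a(1) = 13, a(2) = 5, a(3) = 20, a(4) = 10, a(5) = 7, a(6) = 9, a(7) = 27, a(8) = 15, a(9) = 23, a(10) = 8, a(11) = 18, a(12) = 21, a(13) = 19, a(14) = 1, a(15) = 13.
Since a(15) = a(1) = 13, the sequence is periodic with period 14.
So a(139) = a(1 + ((139-1) mod 14)) = a(13) = 19.

19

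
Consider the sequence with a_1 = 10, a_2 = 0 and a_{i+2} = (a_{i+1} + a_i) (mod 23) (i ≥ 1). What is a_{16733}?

3

Computing terms: a_1 = 10, a_2 = 0, a_3 = 10, a_4 = 10, a_5 = 20, a_6 = 7, a_7 = 4, a_8 = 11, a_9 = 15, a_{10} = 3, a_{11} = 18, a_{12} = 21, a_{13} = 16, a_{14} = 14, a_{15} = 7, a_{16} = 21, a_{17} = 5, a_{18} = 3, a_{19} = 8, a_{20} = 11, a_{21} = 19, a_{22} = 7, a_{23} = 3, a_{24} = 10, a_{25} = 13, a_{26} = 0, a_{27} = 13, a_{28} = 13, a_{29} = 3, a_{30} = 16, a_{31} = 19, a_{32} = 12, a_{33} = 8, a_{34} = 20, a_{35} = 5, a_{36} = 2, a_{37} = 7, a_{38} = 9, a_{39} = 16, a_{40} = 2, a_{41} = 18, a_{42} = 20, a_{43} = 15, a_{44} = 12, a_{45} = 4, a_{46} = 16, a_{47} = 20, a_{48} = 13, a_{49} = 10, a_{50} = 0.
The sequence repeats with period 48.
(16733 - 1) mod 48 = 28, so a_{16733} = a_{29} = 3.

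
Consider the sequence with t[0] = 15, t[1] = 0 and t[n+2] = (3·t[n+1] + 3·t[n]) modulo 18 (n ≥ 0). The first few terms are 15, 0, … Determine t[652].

0

Computing terms: t[0] = 15,  t[1] = 0,  t[2] = 9,  t[3] = 9,  t[4] = 0,  t[5] = 9.
Since (t[4], t[5]) = (t[1], t[2]) = (0, 9) (two consecutive terms determine the rest), the sequence is eventually periodic: after a pre-period of length 1 it cycles with period 3.
For n ≥ 1, t[n] depends only on (n - 1) mod 3. (652 - 1) mod 3 = 0, so t[652] = t[1] = 0.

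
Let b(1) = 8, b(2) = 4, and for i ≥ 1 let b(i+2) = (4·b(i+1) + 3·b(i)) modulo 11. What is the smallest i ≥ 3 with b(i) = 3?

7

b(1) = 8; b(2) = 4; b(3) = 7; b(4) = 7; b(5) = 5; b(6) = 8; b(7) = 3; b(8) = 3; b(9) = 10; b(10) = 5; b(11) = 6; b(12) = 6; b(13) = 9; b(14) = 10; b(15) = 1; b(16) = 1; b(17) = 7; b(18) = 9; b(19) = 2; b(20) = 2; b(21) = 3; b(22) = 7; b(23) = 4; b(24) = 4; b(25) = 6; b(26) = 3; b(27) = 8; b(28) = 8; b(29) = 1; b(30) = 6; b(31) = 5; b(32) = 5; b(33) = 2; b(34) = 1; b(35) = 10; b(36) = 10; b(37) = 4; b(38) = 2; b(39) = 9; b(40) = 9; b(41) = 8; b(42) = 4.
The sequence repeats with period 40.
The value 3 first appears (with i ≥ 3) at b(7).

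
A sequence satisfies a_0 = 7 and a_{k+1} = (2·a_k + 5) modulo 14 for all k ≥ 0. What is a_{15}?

Listing terms: a_0 = 7; a_1 = 5; a_2 = 1; a_3 = 7.
The sequence repeats with period 3.
(15 - 0) mod 3 = 0, so a_{15} = a_0 = 7.

7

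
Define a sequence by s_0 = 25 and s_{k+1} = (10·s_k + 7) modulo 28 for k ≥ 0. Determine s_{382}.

9

We have s_0 = 25; s_1 = 5; s_2 = 1; s_3 = 17; s_4 = 9; s_5 = 13; s_6 = 25.
Since s_6 = s_0 = 25, the sequence is periodic with period 6.
So s_{382} = s_{0 + ((382-0) mod 6)} = s_4 = 9.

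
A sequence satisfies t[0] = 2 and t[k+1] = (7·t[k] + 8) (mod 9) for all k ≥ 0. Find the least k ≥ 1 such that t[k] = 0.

t[0] = 2,  t[1] = 4,  t[2] = 0,  t[3] = 8,  t[4] = 1,  t[5] = 6,  t[6] = 5,  t[7] = 7,  t[8] = 3,  t[9] = 2.
Since t[9] = t[0] = 2, the sequence is periodic with period 9.
The value 0 first appears (with k ≥ 1) at t[2].

2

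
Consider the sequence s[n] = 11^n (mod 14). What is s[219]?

We have s[1] = 11, s[2] = 9, s[3] = 1, s[4] = 11.
The sequence repeats with period 3.
(219 - 1) mod 3 = 2, so s[219] = s[3] = 1.

1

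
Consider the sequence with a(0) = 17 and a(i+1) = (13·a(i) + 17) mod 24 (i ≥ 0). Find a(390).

11

We have a(0) = 17; a(1) = 22; a(2) = 15; a(3) = 20; a(4) = 13; a(5) = 18; a(6) = 11; a(7) = 16; a(8) = 9; a(9) = 14; a(10) = 7; a(11) = 12; a(12) = 5; a(13) = 10; a(14) = 3; a(15) = 8; a(16) = 1; a(17) = 6; a(18) = 23; a(19) = 4; a(20) = 21; a(21) = 2; a(22) = 19; a(23) = 0; a(24) = 17.
Since a(24) = a(0) = 17, the sequence is periodic with period 24.
So a(390) = a(0 + ((390-0) mod 24)) = a(6) = 11.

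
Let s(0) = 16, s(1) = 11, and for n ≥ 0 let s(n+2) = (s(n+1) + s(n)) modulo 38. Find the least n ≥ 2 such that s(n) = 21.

8

Listing terms: s(0) = 16, s(1) = 11, s(2) = 27, s(3) = 0, s(4) = 27, s(5) = 27, s(6) = 16, s(7) = 5, s(8) = 21, s(9) = 26, s(10) = 9, s(11) = 35, s(12) = 6, s(13) = 3, s(14) = 9, s(15) = 12, s(16) = 21, s(17) = 33, s(18) = 16, s(19) = 11.
The sequence repeats with period 18.
The value 21 first appears (with n ≥ 2) at s(8).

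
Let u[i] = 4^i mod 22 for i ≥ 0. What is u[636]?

u[0] = 1, u[1] = 4, u[2] = 16, u[3] = 20, u[4] = 14, u[5] = 12, u[6] = 4.
Since u[6] = u[1] = 4, the sequence is eventually periodic: after a pre-period of length 1 it cycles with period 5.
For i ≥ 1, u[i] depends only on (i - 1) mod 5. (636 - 1) mod 5 = 0, so u[636] = u[1] = 4.

4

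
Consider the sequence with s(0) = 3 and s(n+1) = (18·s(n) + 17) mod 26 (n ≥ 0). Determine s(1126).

s(0) = 3,  s(1) = 19,  s(2) = 21,  s(3) = 5,  s(4) = 3.
Since s(4) = s(0) = 3, the sequence is periodic with period 4.
So s(1126) = s(0 + ((1126-0) mod 4)) = s(2) = 21.

21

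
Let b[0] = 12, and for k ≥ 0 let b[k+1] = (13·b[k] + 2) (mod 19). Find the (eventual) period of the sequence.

We have b[0] = 12,  b[1] = 6,  b[2] = 4,  b[3] = 16,  b[4] = 1,  b[5] = 15,  b[6] = 7,  b[7] = 17,  b[8] = 14,  b[9] = 13,  b[10] = 0,  b[11] = 2,  b[12] = 9,  b[13] = 5,  b[14] = 10,  b[15] = 18,  b[16] = 8,  b[17] = 11,  b[18] = 12.
The sequence repeats with period 18.

18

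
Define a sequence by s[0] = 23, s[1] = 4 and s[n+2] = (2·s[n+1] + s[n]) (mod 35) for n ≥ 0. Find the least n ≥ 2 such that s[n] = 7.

We have s[0] = 23,  s[1] = 4,  s[2] = 31,  s[3] = 31,  s[4] = 23,  s[5] = 7,  s[6] = 2,  s[7] = 11,  s[8] = 24,  s[9] = 24,  s[10] = 2,  s[11] = 28,  s[12] = 23,  s[13] = 4.
Since (s[12], s[13]) = (s[0], s[1]) = (23, 4) (two consecutive terms determine the rest), the sequence is periodic with period 12.
The value 7 first appears (with n ≥ 2) at s[5].

5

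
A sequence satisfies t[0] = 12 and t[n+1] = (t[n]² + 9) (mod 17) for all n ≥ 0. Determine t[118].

0

Computing terms: t[0] = 12; t[1] = 0; t[2] = 9; t[3] = 5; t[4] = 0.
Since t[4] = t[1] = 0, the sequence is eventually periodic: after a pre-period of length 1 it cycles with period 3.
For n ≥ 1, t[n] depends only on (n - 1) mod 3. (118 - 1) mod 3 = 0, so t[118] = t[1] = 0.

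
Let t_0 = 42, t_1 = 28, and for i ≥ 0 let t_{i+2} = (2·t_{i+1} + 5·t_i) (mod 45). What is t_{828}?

24

We have t_0 = 42,  t_1 = 28,  t_2 = 41,  t_3 = 42,  t_4 = 19,  t_5 = 23,  t_6 = 6,  t_7 = 37,  t_8 = 14,  t_9 = 33,  t_{10} = 1,  t_{11} = 32,  t_{12} = 24,  t_{13} = 28,  t_{14} = 41.
Since (t_{13}, t_{14}) = (t_1, t_2) = (28, 41) (two consecutive terms determine the rest), the sequence is eventually periodic: after a pre-period of length 1 it cycles with period 12.
For i ≥ 1, t_i depends only on (i - 1) mod 12. (828 - 1) mod 12 = 11, so t_{828} = t_{12} = 24.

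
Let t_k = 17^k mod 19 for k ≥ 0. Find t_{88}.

t_0 = 1, t_1 = 17, t_2 = 4, t_3 = 11, t_4 = 16, t_5 = 6, t_6 = 7, t_7 = 5, t_8 = 9, t_9 = 1.
The sequence repeats with period 9.
So t_{88} = t_{0 + ((88-0) mod 9)} = t_7 = 5.

5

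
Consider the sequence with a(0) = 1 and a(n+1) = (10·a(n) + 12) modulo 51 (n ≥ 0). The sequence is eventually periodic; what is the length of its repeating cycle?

16

We have a(0) = 1; a(1) = 22; a(2) = 28; a(3) = 37; a(4) = 25; a(5) = 7; a(6) = 31; a(7) = 16; a(8) = 19; a(9) = 49; a(10) = 43; a(11) = 34; a(12) = 46; a(13) = 13; a(14) = 40; a(15) = 4; a(16) = 1.
Since a(16) = a(0) = 1, the sequence is periodic with period 16.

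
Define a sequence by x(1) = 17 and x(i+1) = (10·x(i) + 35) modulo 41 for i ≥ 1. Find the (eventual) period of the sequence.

Computing terms: x(1) = 17; x(2) = 0; x(3) = 35; x(4) = 16; x(5) = 31; x(6) = 17.
Since x(6) = x(1) = 17, the sequence is periodic with period 5.

5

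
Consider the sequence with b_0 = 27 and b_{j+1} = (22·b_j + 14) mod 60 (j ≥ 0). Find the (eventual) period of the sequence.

12

Computing terms: b_0 = 27,  b_1 = 8,  b_2 = 10,  b_3 = 54,  b_4 = 2,  b_5 = 58,  b_6 = 30,  b_7 = 14,  b_8 = 22,  b_9 = 18,  b_{10} = 50,  b_{11} = 34,  b_{12} = 42,  b_{13} = 38,  b_{14} = 10.
Since b_{14} = b_2 = 10, the sequence is eventually periodic: after a pre-period of length 2 it cycles with period 12.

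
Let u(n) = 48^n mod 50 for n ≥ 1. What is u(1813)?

8

u(1) = 48; u(2) = 4; u(3) = 42; u(4) = 16; u(5) = 18; u(6) = 14; u(7) = 22; u(8) = 6; u(9) = 38; u(10) = 24; u(11) = 2; u(12) = 46; u(13) = 8; u(14) = 34; u(15) = 32; u(16) = 36; u(17) = 28; u(18) = 44; u(19) = 12; u(20) = 26; u(21) = 48.
The sequence repeats with period 20.
(1813 - 1) mod 20 = 12, so u(1813) = u(13) = 8.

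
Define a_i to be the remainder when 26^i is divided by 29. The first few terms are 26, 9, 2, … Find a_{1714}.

Listing terms: a_1 = 26,  a_2 = 9,  a_3 = 2,  a_4 = 23,  a_5 = 18,  a_6 = 4,  a_7 = 17,  a_8 = 7,  a_9 = 8,  a_{10} = 5,  a_{11} = 14,  a_{12} = 16,  a_{13} = 10,  a_{14} = 28,  a_{15} = 3,  a_{16} = 20,  a_{17} = 27,  a_{18} = 6,  a_{19} = 11,  a_{20} = 25,  a_{21} = 12,  a_{22} = 22,  a_{23} = 21,  a_{24} = 24,  a_{25} = 15,  a_{26} = 13,  a_{27} = 19,  a_{28} = 1,  a_{29} = 26.
Since a_{29} = a_1 = 26, the sequence is periodic with period 28.
So a_{1714} = a_{1 + ((1714-1) mod 28)} = a_6 = 4.

4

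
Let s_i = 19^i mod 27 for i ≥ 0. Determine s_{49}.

Listing terms: s_0 = 1; s_1 = 19; s_2 = 10; s_3 = 1.
Since s_3 = s_0 = 1, the sequence is periodic with period 3.
(49 - 0) mod 3 = 1, so s_{49} = s_1 = 19.

19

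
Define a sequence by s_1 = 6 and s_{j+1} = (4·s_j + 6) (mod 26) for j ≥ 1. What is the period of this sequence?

Computing terms: s_1 = 6,  s_2 = 4,  s_3 = 22,  s_4 = 16,  s_5 = 18,  s_6 = 0,  s_7 = 6.
Since s_7 = s_1 = 6, the sequence is periodic with period 6.

6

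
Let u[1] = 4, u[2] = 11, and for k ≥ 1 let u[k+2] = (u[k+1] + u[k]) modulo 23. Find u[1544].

14

u[1] = 4, u[2] = 11, u[3] = 15, u[4] = 3, u[5] = 18, u[6] = 21, u[7] = 16, u[8] = 14, u[9] = 7, u[10] = 21, u[11] = 5, u[12] = 3, u[13] = 8, u[14] = 11, u[15] = 19, u[16] = 7, u[17] = 3, u[18] = 10, u[19] = 13, u[20] = 0, u[21] = 13, u[22] = 13, u[23] = 3, u[24] = 16, u[25] = 19, u[26] = 12, u[27] = 8, u[28] = 20, u[29] = 5, u[30] = 2, u[31] = 7, u[32] = 9, u[33] = 16, u[34] = 2, u[35] = 18, u[36] = 20, u[37] = 15, u[38] = 12, u[39] = 4, u[40] = 16, u[41] = 20, u[42] = 13, u[43] = 10, u[44] = 0, u[45] = 10, u[46] = 10, u[47] = 20, u[48] = 7, u[49] = 4, u[50] = 11.
Since (u[49], u[50]) = (u[1], u[2]) = (4, 11) (two consecutive terms determine the rest), the sequence is periodic with period 48.
(1544 - 1) mod 48 = 7, so u[1544] = u[8] = 14.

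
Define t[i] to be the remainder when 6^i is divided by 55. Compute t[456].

Listing terms: t[1] = 6,  t[2] = 36,  t[3] = 51,  t[4] = 31,  t[5] = 21,  t[6] = 16,  t[7] = 41,  t[8] = 26,  t[9] = 46,  t[10] = 1,  t[11] = 6.
The sequence repeats with period 10.
So t[456] = t[1 + ((456-1) mod 10)] = t[6] = 16.

16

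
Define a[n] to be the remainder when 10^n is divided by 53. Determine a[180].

44

a[1] = 10, a[2] = 47, a[3] = 46, a[4] = 36, a[5] = 42, a[6] = 49, a[7] = 13, a[8] = 24, a[9] = 28, a[10] = 15, a[11] = 44, a[12] = 16, a[13] = 1, a[14] = 10.
Since a[14] = a[1] = 10, the sequence is periodic with period 13.
So a[180] = a[1 + ((180-1) mod 13)] = a[11] = 44.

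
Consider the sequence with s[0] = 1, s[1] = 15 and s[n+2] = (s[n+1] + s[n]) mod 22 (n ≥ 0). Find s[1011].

Listing terms: s[0] = 1; s[1] = 15; s[2] = 16; s[3] = 9; s[4] = 3; s[5] = 12; s[6] = 15; s[7] = 5; s[8] = 20; s[9] = 3; s[10] = 1; s[11] = 4; s[12] = 5; s[13] = 9; s[14] = 14; s[15] = 1; s[16] = 15.
Since (s[15], s[16]) = (s[0], s[1]) = (1, 15) (two consecutive terms determine the rest), the sequence is periodic with period 15.
So s[1011] = s[0 + ((1011-0) mod 15)] = s[6] = 15.

15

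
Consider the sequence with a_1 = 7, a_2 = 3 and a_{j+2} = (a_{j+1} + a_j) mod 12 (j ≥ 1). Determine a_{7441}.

7

We have a_1 = 7; a_2 = 3; a_3 = 10; a_4 = 1; a_5 = 11; a_6 = 0; a_7 = 11; a_8 = 11; a_9 = 10; a_{10} = 9; a_{11} = 7; a_{12} = 4; a_{13} = 11; a_{14} = 3; a_{15} = 2; a_{16} = 5; a_{17} = 7; a_{18} = 0; a_{19} = 7; a_{20} = 7; a_{21} = 2; a_{22} = 9; a_{23} = 11; a_{24} = 8; a_{25} = 7; a_{26} = 3.
Since (a_{25}, a_{26}) = (a_1, a_2) = (7, 3) (two consecutive terms determine the rest), the sequence is periodic with period 24.
(7441 - 1) mod 24 = 0, so a_{7441} = a_1 = 7.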